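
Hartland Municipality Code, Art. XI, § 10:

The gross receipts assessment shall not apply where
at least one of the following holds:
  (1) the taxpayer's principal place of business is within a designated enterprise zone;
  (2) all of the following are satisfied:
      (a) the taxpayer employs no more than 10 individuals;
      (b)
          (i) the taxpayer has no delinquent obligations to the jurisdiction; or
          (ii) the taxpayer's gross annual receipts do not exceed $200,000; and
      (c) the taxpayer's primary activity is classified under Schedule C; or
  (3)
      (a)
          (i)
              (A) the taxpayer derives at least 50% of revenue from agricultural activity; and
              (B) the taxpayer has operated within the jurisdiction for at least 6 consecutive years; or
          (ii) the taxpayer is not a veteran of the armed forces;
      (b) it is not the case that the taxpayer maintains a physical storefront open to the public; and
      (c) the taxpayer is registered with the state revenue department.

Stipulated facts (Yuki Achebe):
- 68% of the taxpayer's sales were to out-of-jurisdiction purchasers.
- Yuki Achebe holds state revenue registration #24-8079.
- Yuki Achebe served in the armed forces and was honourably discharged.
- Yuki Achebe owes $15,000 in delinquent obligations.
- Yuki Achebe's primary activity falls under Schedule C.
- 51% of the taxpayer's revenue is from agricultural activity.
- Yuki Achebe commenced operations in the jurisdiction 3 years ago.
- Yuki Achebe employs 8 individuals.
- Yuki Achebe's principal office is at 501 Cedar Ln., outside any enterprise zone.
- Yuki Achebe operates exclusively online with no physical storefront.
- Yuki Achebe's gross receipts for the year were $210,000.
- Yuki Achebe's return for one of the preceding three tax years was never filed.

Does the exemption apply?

(1) in enterprise zone — not met.
(a) ≤ 10 employees — holds.
(i) no delinquency — not met.
(ii) receipts ≤ $200,000 — not met.
(b) = F OR F = false.
(c) Schedule C activity — satisfied.
(2): T AND F AND T → false.
(A) ≥50% agricultural — met.
(B) ≥ 6 yrs in jurisdiction — fails.
(i): T AND F → false.
(ii) not (veteran) — fails.
(a): F OR F → false.
(b) not (has storefront) — satisfied.
(c) state-registered — holds.
(3) = F AND T AND T = false.
Overall = F OR F OR F = false.

No — not exempt.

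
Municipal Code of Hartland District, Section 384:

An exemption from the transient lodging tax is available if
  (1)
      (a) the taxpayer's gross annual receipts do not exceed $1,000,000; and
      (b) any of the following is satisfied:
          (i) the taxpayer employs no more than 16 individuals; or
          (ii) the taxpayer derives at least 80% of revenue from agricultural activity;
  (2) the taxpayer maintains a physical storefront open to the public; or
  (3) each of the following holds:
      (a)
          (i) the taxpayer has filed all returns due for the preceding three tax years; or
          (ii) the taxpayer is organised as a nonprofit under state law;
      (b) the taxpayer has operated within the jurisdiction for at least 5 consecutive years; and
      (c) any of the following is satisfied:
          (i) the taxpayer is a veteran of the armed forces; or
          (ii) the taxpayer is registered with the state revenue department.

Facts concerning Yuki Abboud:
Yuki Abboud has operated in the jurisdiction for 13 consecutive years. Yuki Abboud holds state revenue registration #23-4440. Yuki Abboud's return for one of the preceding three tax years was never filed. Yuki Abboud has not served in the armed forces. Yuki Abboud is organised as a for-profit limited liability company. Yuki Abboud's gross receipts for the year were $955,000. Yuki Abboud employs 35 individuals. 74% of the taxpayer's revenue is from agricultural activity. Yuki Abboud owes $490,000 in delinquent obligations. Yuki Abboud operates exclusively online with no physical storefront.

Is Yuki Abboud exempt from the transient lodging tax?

No — not exempt.

(a) receipts ≤ $1,000,000 — met.
(i) ≤ 16 employees — fails.
(ii) ≥80% agricultural — not satisfied.
(b): F OR F → false.
(1) = T AND F = false.
(2) has storefront — not met.
(i) returns current — fails.
(ii) nonprofit — fails.
(a): F OR F → false.
(b) ≥ 5 yrs in jurisdiction — met.
(i) veteran — not satisfied.
(ii) state-registered — met.
(c) = F OR T = true.
(3): F AND T AND T → false.
So Overall is not satisfied (F OR F OR F).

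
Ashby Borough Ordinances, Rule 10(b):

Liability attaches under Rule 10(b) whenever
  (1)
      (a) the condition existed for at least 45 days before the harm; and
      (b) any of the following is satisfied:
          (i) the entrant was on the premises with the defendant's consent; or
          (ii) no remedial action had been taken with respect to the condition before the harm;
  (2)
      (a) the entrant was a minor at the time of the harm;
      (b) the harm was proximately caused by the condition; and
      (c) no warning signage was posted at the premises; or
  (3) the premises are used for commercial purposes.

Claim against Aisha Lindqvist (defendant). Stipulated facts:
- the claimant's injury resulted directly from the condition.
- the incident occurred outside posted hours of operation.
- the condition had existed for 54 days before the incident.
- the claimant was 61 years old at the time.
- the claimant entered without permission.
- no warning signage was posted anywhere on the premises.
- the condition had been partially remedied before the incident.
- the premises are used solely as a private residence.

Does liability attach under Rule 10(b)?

No — not liable.

(a) condition ≥45 days old — satisfied.
(i) consent to enter — not met.
(ii) no remedial action — not met.
So (b) is not satisfied (F OR F).
So (1) is not satisfied (T AND F).
(a) entrant a minor — not satisfied.
(b) proximate cause — satisfied.
(c) no signage posted — satisfied.
(2) = F AND T AND T = false.
(3) commercial use — not met.
Overall: F OR F OR F → false.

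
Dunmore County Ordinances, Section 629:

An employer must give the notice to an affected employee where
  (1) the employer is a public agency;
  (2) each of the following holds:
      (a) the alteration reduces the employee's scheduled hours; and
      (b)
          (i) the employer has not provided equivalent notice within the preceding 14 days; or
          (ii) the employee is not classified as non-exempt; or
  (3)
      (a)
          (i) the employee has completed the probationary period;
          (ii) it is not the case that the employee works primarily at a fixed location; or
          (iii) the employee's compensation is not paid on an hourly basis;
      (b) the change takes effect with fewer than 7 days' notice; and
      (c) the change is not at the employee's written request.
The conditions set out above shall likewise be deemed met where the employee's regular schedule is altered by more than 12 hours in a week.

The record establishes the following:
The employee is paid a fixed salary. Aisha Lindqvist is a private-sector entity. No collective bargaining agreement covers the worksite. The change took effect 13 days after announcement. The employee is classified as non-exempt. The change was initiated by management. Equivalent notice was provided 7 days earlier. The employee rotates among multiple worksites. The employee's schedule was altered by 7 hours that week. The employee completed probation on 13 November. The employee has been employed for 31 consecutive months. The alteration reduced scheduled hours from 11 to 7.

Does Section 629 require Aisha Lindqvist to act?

No — not required.

(1) public agency — not met.
(a) hours reduced — holds.
(i) no recent notice — fails.
(ii) not (non-exempt) — not met.
So (b) is not satisfied (F OR F).
(2): T AND F → false.
(i) past probation — met.
(ii) not (fixed location) — holds.
(iii) not (hourly-paid) — met.
(a) = T OR T OR T = true.
(b) < 7 days' notice — not met.
(c) not employee-requested — holds.
(3): T AND F AND T → false.
Overall: F OR F OR F → false.
Exception (schedule shift > 12h) — not satisfied.
Result: main false OR exception false → false.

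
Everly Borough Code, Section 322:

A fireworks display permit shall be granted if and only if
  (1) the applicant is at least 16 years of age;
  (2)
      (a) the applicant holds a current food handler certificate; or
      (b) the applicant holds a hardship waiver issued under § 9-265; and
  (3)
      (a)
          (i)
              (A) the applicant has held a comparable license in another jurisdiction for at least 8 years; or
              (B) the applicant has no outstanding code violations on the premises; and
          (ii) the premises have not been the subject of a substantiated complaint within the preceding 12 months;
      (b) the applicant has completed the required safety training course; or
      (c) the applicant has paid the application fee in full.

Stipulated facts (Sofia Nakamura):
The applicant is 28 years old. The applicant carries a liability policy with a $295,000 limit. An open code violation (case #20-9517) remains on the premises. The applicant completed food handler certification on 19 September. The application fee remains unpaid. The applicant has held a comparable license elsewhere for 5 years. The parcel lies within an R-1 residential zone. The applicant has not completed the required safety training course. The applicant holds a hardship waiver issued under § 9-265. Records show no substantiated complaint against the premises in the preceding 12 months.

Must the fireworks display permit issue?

(1) age ≥ 16 — met.
(a) food handler cert. — met.
(b) hardship waiver — holds.
So (2) is satisfied (T OR T).
(A) prior license ≥ 8 yr — not met.
(B) no code violations — not met.
(i): F OR F → false.
(ii) no complaint in 12 mo. — met.
(a): F AND T → false.
(b) safety training — fails.
(c) fee paid — fails.
(3): F OR F OR F → false.
So Overall is not satisfied (T AND T AND F).

No — denied.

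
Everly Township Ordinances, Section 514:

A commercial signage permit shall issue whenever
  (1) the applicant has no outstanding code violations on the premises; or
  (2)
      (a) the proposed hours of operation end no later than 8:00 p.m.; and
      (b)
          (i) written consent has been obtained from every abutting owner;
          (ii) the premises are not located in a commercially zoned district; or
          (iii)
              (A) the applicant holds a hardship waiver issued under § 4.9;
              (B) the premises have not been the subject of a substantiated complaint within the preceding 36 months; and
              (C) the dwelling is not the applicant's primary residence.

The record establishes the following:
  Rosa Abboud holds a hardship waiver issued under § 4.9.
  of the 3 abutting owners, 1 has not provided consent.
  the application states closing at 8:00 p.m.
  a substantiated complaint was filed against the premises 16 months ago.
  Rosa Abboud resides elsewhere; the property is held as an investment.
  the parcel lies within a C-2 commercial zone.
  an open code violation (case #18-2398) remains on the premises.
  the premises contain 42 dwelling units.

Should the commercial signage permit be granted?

No — denied.

(1) no code violations — not satisfied.
(a) closes by 8 p.m. — met.
(i) all abutters consent — not met.
(ii) not (commercially zoned) — fails.
(A) hardship waiver — met.
(B) no complaint in 36 mo. — not satisfied.
(C) not (primary residence) — met.
(iii): T AND F AND T → false.
So (b) is not satisfied (F OR F OR F).
(2) = T AND F = false.
Overall = F OR F = false.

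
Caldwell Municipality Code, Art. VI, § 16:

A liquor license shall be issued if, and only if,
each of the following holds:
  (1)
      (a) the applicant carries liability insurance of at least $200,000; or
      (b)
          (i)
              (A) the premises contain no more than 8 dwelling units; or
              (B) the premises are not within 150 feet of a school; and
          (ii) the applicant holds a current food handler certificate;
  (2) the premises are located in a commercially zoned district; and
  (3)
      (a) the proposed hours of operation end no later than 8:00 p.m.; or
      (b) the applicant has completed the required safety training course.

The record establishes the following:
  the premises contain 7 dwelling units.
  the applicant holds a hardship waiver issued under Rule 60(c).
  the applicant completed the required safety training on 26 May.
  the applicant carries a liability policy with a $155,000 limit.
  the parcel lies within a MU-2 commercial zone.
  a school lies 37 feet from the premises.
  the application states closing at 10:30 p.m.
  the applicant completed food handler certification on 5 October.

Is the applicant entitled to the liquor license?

(a) insurance ≥ $200,000 — not satisfied.
(A) ≤ 8 units — satisfied.
(B) ≥150 ft from school — not satisfied.
(i): T OR F → true.
(ii) food handler cert. — met.
(b) = T AND T = true.
(1): F OR T → true.
(2) commercially zoned — holds.
(a) closes by 8 p.m. — not met.
(b) safety training — satisfied.
So (3) is satisfied (F OR T).
So Overall is satisfied (T AND T AND T).

Yes — granted.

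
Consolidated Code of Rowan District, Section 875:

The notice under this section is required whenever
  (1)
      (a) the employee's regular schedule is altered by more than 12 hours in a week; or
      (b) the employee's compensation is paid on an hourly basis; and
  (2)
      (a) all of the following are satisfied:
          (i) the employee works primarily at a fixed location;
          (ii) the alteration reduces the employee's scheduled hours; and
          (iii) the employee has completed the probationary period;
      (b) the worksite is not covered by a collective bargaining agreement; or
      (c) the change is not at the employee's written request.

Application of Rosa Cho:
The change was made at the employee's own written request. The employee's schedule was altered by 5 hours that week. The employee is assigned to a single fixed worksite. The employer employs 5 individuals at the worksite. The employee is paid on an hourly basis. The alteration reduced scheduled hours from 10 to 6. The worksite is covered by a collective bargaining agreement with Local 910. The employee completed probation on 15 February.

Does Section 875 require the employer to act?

(a) schedule shift > 12h — fails.
(b) hourly-paid — satisfied.
(1) = F OR T = true.
(i) fixed location — satisfied.
(ii) hours reduced — satisfied.
(iii) past probation — satisfied.
(a): T AND T AND T → true.
(b) no CBA — not met.
(c) not employee-requested — fails.
(2): T OR F OR F → true.
Overall: T AND T → true.

Yes — required.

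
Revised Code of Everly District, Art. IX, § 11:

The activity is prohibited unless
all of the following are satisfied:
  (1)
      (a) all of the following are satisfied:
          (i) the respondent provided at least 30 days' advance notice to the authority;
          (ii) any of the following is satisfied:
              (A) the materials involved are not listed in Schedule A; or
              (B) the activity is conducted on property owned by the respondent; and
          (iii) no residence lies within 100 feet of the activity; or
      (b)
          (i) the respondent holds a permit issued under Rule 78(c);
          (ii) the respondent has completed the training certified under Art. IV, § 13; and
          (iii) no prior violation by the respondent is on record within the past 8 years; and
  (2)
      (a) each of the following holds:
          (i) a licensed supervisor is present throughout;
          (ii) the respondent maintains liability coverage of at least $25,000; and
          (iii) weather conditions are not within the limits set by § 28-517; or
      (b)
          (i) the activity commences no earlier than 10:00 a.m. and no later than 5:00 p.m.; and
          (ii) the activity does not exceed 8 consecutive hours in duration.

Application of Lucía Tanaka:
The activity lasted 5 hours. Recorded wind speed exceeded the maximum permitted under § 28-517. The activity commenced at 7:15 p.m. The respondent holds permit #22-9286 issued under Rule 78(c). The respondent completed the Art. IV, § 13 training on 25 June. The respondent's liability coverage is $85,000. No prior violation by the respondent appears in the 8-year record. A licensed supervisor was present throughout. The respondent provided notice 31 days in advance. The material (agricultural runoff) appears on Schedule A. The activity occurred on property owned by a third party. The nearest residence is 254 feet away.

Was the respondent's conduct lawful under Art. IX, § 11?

Yes — lawful.

(i) ≥30 days' notice — satisfied.
(A) not (Schedule A material) — not met.
(B) own property — fails.
(ii) = F OR F = false.
(iii) no residence in 100 ft — met.
So (a) is not satisfied (T AND F AND T).
(i) holds permit — satisfied.
(ii) training certified — met.
(iii) no prior violation — holds.
So (b) is satisfied (T AND T AND T).
(1): F OR T → true.
(i) supervisor present — holds.
(ii) coverage ≥ $25,000 — holds.
(iii) not (weather ok) — holds.
So (a) is satisfied (T AND T AND T).
(i) start within hours — not met.
(ii) ≤ 8 hrs duration — holds.
So (b) is not satisfied (F AND T).
So (2) is satisfied (T OR F).
So Overall is satisfied (T AND T).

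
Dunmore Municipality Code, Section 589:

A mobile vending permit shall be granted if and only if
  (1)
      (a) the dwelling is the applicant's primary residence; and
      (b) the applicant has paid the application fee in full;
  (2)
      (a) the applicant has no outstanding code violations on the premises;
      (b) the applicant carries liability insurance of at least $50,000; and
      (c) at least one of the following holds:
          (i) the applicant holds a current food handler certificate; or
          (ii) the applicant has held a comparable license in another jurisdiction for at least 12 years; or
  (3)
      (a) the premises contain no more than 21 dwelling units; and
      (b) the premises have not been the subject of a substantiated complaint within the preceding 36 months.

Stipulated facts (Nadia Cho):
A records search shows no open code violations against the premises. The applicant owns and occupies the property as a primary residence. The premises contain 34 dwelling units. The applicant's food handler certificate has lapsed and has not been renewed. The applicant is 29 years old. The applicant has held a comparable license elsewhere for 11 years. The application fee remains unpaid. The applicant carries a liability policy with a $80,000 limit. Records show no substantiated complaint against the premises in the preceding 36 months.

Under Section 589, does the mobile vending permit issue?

(a) primary residence — met.
(b) fee paid — not satisfied.
(1) = T AND F = false.
(a) no code violations — satisfied.
(b) insurance ≥ $50,000 — holds.
(i) food handler cert. — not met.
(ii) prior license ≥ 12 yr — not satisfied.
(c) = F OR F = false.
(2): T AND T AND F → false.
(a) ≤ 21 units — not satisfied.
(b) no complaint in 36 mo. — holds.
(3): F AND T → false.
Overall = F OR F OR F = false.

No — denied.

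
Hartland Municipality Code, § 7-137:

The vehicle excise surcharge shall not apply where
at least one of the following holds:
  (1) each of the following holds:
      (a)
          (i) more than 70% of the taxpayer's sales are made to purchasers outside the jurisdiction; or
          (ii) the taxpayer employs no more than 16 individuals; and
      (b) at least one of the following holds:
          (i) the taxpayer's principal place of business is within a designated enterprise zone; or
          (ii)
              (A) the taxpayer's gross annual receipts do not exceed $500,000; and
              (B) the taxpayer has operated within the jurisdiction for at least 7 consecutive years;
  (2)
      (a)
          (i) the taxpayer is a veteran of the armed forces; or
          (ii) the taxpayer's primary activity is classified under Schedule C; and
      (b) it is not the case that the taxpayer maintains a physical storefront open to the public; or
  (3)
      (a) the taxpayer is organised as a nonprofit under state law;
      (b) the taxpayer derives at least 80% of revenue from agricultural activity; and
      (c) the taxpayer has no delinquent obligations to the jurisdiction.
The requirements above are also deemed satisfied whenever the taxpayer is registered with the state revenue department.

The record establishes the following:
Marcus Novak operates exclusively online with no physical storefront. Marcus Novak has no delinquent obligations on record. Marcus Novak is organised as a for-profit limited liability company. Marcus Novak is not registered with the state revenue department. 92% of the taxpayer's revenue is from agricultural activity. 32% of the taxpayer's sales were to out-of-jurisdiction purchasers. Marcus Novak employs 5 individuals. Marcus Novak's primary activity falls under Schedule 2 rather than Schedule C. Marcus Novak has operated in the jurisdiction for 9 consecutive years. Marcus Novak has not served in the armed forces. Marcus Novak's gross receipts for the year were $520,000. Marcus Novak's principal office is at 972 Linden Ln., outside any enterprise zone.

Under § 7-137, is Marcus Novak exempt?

(i) >70% out-of-jur. sales — not satisfied.
(ii) ≤ 16 employees — met.
(a) = F OR T = true.
(i) in enterprise zone — fails.
(A) receipts ≤ $500,000 — fails.
(B) ≥ 7 yrs in jurisdiction — holds.
(ii): F AND T → false.
(b): F OR F → false.
(1): T AND F → false.
(i) veteran — fails.
(ii) Schedule C activity — not satisfied.
(a): F OR F → false.
(b) not (has storefront) — met.
So (2) is not satisfied (F AND T).
(a) nonprofit — fails.
(b) ≥80% agricultural — satisfied.
(c) no delinquency — satisfied.
So (3) is not satisfied (F AND T AND T).
Overall: F OR F OR F → false.
Exception (state-registered) — not satisfied.
Result: main false OR exception false → false.

No — not exempt.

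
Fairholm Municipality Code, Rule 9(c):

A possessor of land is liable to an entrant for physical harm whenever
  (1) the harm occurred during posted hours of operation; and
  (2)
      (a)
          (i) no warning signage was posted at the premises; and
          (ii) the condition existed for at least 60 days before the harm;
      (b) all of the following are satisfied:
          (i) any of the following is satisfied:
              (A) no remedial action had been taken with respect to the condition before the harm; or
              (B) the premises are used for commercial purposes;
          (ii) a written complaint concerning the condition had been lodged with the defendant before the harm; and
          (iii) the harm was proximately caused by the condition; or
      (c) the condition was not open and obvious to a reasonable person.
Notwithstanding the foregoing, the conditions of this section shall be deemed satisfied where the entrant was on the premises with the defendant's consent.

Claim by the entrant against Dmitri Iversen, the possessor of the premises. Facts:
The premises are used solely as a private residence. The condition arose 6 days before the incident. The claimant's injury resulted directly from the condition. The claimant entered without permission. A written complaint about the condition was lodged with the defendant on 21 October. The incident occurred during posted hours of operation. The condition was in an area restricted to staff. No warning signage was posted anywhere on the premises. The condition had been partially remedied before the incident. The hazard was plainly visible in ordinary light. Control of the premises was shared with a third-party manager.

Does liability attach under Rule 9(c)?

No — not liable.

(1) during posted hours — met.
(i) no signage posted — holds.
(ii) condition ≥60 days old — fails.
(a): T AND F → false.
(A) no remedial action — fails.
(B) commercial use — not satisfied.
So (i) is not satisfied (F OR F).
(ii) complaint lodged — holds.
(iii) proximate cause — met.
So (b) is not satisfied (F AND T AND T).
(c) not open/obvious — not met.
So (2) is not satisfied (F OR F OR F).
So Overall is not satisfied (T AND F).
Exception (consent to enter) — not satisfied.
Result: main false OR exception false → false.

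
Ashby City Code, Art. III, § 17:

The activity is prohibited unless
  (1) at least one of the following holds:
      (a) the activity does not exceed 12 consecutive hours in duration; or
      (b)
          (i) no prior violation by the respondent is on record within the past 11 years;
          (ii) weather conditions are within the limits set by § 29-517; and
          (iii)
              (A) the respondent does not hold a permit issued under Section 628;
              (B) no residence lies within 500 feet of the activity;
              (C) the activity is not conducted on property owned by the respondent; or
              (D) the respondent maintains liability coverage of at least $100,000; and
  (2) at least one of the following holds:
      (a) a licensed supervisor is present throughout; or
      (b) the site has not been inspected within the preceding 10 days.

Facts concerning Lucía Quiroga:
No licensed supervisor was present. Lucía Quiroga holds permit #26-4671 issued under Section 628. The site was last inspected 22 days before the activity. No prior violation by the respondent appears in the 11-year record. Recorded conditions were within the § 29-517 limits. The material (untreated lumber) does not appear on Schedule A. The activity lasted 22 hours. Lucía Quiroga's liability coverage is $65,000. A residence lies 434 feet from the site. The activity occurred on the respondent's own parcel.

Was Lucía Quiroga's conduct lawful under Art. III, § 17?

(a) ≤ 12 hrs duration — not met.
(i) no prior violation — satisfied.
(ii) weather ok — holds.
(A) not (holds permit) — not satisfied.
(B) no residence in 500 ft — not satisfied.
(C) not (own property) — not satisfied.
(D) coverage ≥ $100,000 — not met.
(iii) = F OR F OR F OR F = false.
(b): T AND T AND F → false.
(1): F OR F → false.
(a) supervisor present — not satisfied.
(b) not (site inspected) — met.
(2): F OR T → true.
Overall: F AND T → false.

No — unlawful.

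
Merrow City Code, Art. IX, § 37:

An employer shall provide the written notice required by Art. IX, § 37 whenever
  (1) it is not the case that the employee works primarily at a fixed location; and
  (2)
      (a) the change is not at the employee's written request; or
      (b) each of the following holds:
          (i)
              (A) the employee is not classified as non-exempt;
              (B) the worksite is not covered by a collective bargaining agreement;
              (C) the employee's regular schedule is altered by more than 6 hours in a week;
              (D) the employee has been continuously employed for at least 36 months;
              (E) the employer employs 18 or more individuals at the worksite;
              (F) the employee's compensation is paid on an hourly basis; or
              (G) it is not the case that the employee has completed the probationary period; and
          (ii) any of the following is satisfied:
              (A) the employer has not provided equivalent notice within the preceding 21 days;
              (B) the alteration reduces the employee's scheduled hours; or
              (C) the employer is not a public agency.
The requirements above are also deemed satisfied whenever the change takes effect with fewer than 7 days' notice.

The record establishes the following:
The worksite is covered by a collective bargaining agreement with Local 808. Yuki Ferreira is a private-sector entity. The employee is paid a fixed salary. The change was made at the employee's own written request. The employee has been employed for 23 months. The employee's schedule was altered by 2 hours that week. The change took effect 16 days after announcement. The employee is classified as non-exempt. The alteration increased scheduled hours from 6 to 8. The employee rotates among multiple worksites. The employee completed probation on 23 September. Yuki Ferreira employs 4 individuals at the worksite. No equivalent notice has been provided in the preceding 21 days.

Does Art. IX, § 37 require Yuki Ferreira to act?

No — not required.

(1) not (fixed location) — holds.
(a) not employee-requested — not met.
(A) not (non-exempt) — not satisfied.
(B) no CBA — not satisfied.
(C) schedule shift > 6h — not satisfied.
(D) tenure ≥ 36 mo. — not satisfied.
(E) ≥ 18 at site — fails.
(F) hourly-paid — fails.
(G) not (past probation) — fails.
(i) = F OR F OR F OR F OR F OR F OR F = false.
(A) no recent notice — holds.
(B) hours reduced — not satisfied.
(C) not (public agency) — holds.
(ii): T OR F OR T → true.
(b) = F AND T = false.
So (2) is not satisfied (F OR F).
Overall: T AND F → false.
Exception (< 7 days' notice) — not satisfied.
Result: main false OR exception false → false.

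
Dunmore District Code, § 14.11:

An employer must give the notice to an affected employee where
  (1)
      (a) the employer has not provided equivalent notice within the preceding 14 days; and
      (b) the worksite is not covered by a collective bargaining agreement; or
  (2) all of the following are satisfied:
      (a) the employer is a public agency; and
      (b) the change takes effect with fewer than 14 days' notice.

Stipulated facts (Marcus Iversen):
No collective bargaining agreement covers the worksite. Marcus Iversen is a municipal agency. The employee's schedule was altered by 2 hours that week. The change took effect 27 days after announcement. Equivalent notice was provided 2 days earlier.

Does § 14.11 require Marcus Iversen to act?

No — not required.

(a) no recent notice — fails.
(b) no CBA — holds.
(1) = F AND T = false.
(a) public agency — satisfied.
(b) < 14 days' notice — fails.
(2): T AND F → false.
Overall = F OR F = false.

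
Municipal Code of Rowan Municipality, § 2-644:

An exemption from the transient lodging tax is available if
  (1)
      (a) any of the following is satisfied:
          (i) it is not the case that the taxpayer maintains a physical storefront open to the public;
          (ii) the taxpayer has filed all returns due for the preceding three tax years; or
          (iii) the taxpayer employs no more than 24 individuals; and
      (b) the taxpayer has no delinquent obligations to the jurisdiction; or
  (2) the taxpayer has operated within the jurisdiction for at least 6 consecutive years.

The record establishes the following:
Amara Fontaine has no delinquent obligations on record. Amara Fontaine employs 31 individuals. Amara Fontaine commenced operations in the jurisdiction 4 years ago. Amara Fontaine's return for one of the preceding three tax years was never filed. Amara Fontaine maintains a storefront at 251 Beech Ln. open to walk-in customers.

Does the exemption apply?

(i) not (has storefront) — not satisfied.
(ii) returns current — not satisfied.
(iii) ≤ 24 employees — fails.
So (a) is not satisfied (F OR F OR F).
(b) no delinquency — holds.
(1) = F AND T = false.
(2) ≥ 6 yrs in jurisdiction — not satisfied.
Overall: F OR F → false.

No — not exempt.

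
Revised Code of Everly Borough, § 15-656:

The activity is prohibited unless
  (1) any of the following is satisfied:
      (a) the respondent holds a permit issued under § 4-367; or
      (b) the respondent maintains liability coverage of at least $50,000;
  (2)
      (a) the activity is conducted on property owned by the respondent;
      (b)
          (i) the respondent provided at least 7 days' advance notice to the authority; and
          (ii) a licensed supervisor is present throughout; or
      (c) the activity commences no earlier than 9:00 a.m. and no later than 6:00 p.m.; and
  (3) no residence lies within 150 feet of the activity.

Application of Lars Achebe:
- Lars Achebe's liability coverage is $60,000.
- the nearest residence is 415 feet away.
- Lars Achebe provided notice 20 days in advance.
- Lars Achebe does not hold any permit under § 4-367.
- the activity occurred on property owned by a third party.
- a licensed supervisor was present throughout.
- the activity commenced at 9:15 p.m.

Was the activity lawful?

(a) holds permit — not met.
(b) coverage ≥ $50,000 — met.
So (1) is satisfied (F OR T).
(a) own property — not met.
(i) ≥7 days' notice — satisfied.
(ii) supervisor present — holds.
(b): T AND T → true.
(c) start within hours — not met.
So (2) is satisfied (F OR T OR F).
(3) no residence in 150 ft — satisfied.
Overall = T AND T AND T = true.

Yes — lawful.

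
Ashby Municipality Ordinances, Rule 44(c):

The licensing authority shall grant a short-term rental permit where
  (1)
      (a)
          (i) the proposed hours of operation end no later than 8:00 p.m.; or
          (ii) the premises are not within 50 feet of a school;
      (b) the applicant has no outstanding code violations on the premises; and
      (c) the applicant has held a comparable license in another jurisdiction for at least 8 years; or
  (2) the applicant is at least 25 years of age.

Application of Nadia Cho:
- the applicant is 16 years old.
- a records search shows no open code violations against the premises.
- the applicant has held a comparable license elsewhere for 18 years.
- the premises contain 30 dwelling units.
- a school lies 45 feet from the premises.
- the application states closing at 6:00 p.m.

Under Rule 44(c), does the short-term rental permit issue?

Yes — granted.

(i) closes by 8 p.m. — satisfied.
(ii) ≥50 ft from school — not met.
So (a) is satisfied (T OR F).
(b) no code violations — holds.
(c) prior license ≥ 8 yr — satisfied.
So (1) is satisfied (T AND T AND T).
(2) age ≥ 25 — fails.
So Overall is satisfied (T OR F).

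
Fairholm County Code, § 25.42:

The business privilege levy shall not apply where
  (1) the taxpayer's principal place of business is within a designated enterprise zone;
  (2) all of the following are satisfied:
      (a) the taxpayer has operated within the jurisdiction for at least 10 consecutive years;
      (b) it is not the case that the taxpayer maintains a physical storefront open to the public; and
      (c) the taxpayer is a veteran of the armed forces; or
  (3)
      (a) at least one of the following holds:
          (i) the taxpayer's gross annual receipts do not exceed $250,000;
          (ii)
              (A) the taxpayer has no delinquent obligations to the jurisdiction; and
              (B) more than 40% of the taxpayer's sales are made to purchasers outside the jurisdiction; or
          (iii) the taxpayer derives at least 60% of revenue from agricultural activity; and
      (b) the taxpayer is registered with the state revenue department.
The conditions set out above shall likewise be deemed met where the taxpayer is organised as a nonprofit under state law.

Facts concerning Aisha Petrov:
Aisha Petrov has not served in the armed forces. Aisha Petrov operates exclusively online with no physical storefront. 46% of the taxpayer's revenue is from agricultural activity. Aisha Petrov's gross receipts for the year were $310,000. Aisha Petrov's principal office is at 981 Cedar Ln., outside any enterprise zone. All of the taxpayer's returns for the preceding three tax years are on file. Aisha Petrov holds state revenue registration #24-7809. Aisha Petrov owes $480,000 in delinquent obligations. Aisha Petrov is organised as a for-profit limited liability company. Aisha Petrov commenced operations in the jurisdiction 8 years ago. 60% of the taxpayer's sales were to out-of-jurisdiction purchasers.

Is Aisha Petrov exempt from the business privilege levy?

No — not exempt.

(1) in enterprise zone — not met.
(a) ≥ 10 yrs in jurisdiction — fails.
(b) not (has storefront) — met.
(c) veteran — not satisfied.
So (2) is not satisfied (F AND T AND F).
(i) receipts ≤ $250,000 — not met.
(A) no delinquency — fails.
(B) >40% out-of-jur. sales — holds.
So (ii) is not satisfied (F AND T).
(iii) ≥60% agricultural — fails.
So (a) is not satisfied (F OR F OR F).
(b) state-registered — met.
(3): F AND T → false.
Overall = F OR F OR F = false.
Exception (nonprofit) — not satisfied.
Result: main false OR exception false → false.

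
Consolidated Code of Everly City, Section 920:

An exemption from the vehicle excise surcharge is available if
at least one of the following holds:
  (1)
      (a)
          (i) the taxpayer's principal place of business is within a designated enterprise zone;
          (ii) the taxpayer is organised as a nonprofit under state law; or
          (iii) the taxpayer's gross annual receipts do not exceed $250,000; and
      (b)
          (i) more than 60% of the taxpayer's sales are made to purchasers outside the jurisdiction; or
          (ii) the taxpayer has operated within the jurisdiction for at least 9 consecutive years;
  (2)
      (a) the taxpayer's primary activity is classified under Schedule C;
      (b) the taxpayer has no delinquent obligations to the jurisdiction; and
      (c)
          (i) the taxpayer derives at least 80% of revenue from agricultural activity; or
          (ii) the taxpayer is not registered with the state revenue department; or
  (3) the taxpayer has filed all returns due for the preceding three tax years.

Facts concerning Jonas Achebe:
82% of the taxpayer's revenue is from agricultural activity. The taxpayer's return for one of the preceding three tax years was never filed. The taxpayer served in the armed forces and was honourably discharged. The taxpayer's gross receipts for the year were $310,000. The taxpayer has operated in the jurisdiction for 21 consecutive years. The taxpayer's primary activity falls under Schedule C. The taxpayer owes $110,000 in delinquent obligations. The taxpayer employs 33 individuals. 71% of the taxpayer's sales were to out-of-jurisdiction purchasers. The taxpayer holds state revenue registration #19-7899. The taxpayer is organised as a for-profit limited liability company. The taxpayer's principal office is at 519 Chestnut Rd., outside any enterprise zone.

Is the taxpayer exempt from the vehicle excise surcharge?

(i) in enterprise zone — not satisfied.
(ii) nonprofit — fails.
(iii) receipts ≤ $250,000 — not met.
(a): F OR F OR F → false.
(i) >60% out-of-jur. sales — satisfied.
(ii) ≥ 9 yrs in jurisdiction — satisfied.
(b): T OR T → true.
(1): F AND T → false.
(a) Schedule C activity — holds.
(b) no delinquency — not met.
(i) ≥80% agricultural — satisfied.
(ii) not (state-registered) — not satisfied.
So (c) is satisfied (T OR F).
(2): T AND F AND T → false.
(3) returns current — fails.
So Overall is not satisfied (F OR F OR F).

No — not exempt.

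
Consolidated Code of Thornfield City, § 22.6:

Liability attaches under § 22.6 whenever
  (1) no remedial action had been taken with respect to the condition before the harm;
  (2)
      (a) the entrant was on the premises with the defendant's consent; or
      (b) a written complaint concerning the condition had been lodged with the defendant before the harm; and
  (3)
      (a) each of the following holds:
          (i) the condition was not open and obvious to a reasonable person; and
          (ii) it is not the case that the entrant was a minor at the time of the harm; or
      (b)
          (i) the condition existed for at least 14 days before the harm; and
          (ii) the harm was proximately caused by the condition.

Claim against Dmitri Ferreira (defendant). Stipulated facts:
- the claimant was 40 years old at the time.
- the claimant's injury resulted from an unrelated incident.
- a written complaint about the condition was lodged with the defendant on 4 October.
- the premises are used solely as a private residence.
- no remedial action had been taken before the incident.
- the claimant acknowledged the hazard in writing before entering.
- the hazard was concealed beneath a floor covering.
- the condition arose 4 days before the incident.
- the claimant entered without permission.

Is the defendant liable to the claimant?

(1) no remedial action — holds.
(a) consent to enter — not met.
(b) complaint lodged — met.
So (2) is satisfied (F OR T).
(i) not open/obvious — holds.
(ii) not (entrant a minor) — satisfied.
(a) = T AND T = true.
(i) condition ≥14 days old — not met.
(ii) proximate cause — fails.
So (b) is not satisfied (F AND F).
So (3) is satisfied (T OR F).
Overall = T AND T AND T = true.

Yes — liable.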